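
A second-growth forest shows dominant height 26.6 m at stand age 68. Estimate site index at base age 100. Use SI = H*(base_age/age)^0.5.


Formula: SI = H_dom * (base_age / age)^0.5
Age ratio = 100 / 68 = 1.47059
sqrt(age_ratio) = 1.21268
SI = 26.6 * 1.21268 = 32.3 m

32.3


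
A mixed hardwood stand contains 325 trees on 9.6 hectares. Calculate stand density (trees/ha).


Formula: Stand Density = N_trees / Area_ha
Density = 325 trees / 9.6 ha
Density = 34 trees/ha

34


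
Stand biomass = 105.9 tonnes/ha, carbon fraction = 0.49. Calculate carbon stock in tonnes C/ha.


Formula: Carbon Stock = Biomass * Carbon Fraction
C = 105.9 t/ha * 0.49
C = 51.9 t C/ha

51.9


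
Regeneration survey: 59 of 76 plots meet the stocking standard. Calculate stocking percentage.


Formula: Stocking % = stocked plots / total plots * 100
Stocking = 59 / 76 * 100
Stocking = 0.7763 * 100 = 77.6%

77.6


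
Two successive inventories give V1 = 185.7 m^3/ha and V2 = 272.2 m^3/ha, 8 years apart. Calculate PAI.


Formula: PAI = (V_T2 - V_T1) / (T2 - T1)
Volume increment = 272.2 - 185.7 = 86.5 m^3/ha
PAI = 86.5 / 8 = 10.81 m^3/ha/year

10.81


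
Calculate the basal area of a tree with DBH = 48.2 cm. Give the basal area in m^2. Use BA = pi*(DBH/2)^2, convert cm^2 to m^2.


Formula: BA = pi * (DBH/2)^2 / 10000  (cm^2 to m^2)
Radius = DBH/2 = 48.2/2 = 24.1 cm
BA = pi * 24.1^2 / 10000
   = 1824.6684 cm^2 / 10000
   = 0.1825 m^2

0.1825


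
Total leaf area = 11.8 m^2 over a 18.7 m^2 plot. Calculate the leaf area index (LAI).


Formula: LAI = total leaf area / ground area  (dimensionless)
LAI = 11.8 m^2 / 18.7 m^2
LAI = 0.63

0.63


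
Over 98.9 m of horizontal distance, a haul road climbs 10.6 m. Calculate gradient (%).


Formula: Gradient = rise / run * 100
Gradient = 10.6 / 98.9 * 100 = 10.7%

10.7


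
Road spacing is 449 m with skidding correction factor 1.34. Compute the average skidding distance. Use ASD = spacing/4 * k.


Formula: ASD = (spacing / 4) * correction
Uncorrected distance = spacing / 4 = 449 / 4 = 112.25 m
ASD = 112.25 * 1.34 = 150 m

150


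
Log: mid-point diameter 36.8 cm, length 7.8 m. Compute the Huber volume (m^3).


Huber: V = Am * L,  Am = pi*(Dm/200)^2
Am = pi*(36.8/200)^2 = 0.106362 m^2
V = 0.106362*7.8 = 0.8296 m^3

0.8296


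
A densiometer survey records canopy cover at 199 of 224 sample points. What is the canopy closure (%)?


Formula: Canopy closure = covered points / total points * 100
Closure = 199 / 224 * 100
Closure = 0.8884 * 100 = 88.8%

88.8


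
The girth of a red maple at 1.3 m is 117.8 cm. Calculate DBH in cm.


Formula: DBH = C / pi
DBH = 117.8 / pi
pi = 3.14159...
DBH = 37.5 cm

37.5


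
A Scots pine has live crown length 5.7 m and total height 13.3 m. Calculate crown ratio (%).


Formula: Crown Ratio = (Crown Length / Total Height) * 100
CR = (5.7 m / 13.3 m) * 100
CR = 0.4286 * 100 = 42.9%

42.9


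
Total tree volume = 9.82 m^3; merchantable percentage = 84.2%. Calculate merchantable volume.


Formula: MV = V_total * (merchantable_pct / 100)
Merchantable fraction = 84.2% / 100 = 0.842
MV = 9.82 m^3 * 0.842 = 8.268 m^3

8.268


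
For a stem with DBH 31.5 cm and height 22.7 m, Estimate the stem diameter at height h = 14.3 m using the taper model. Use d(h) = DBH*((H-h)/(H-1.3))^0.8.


Taper: d(h) = DBH * ((H - h) / (H - 1.3))^0.8
Numerator = H - h = 22.7 - 14.3 = 8.4 m
Denominator = H - 1.3 = 22.7 - 1.3 = 21.4 m
Ratio = 8.4 / 21.4 = 0.39252
d = 31.5 * 0.39252^0.8 = 14.9 cm

14.9


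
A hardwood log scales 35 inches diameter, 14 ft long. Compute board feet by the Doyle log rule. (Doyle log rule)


Doyle: BF = (D - 4)^2 * L / 16
Adjusted diameter = 35 - 4 = 31 in
(D-4)^2 = 31^2 = 961
BF = 961 * 14 / 16 = 841 BF

841


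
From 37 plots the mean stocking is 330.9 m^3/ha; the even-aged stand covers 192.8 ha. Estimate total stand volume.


Formula: Total Volume = Mean Volume per ha * Total Area
Total Volume = 330.9 m^3/ha * 192.8 ha
Total Volume = 63798 m^3

63798


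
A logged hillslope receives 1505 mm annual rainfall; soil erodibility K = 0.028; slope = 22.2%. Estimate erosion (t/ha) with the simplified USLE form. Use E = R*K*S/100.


Formula: E = R * K * S / 100  (simplified USLE)
R * K = 1505 * 0.028 = 42.14
E = 42.14 * 22.2 / 100 = 9.36 t/ha

9.36


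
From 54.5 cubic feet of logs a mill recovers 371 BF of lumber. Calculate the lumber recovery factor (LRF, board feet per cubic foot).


Formula: LRF = Lumber Output (BF) / Log Input (ft^3)
LRF = 371 BF / 54.5 ft^3
LRF = 6.81 BF/ft^3

6.81


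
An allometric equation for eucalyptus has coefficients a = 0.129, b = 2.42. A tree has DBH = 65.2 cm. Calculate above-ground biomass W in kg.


Formula: W = a * DBH^b  (allometric power law)
DBH^b = 65.2^2.42 = 24574.1883
W = 0.129 * 24574.1883 = 3170.1 kg

3170.1


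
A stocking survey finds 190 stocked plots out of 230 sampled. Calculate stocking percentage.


Formula: Stocking % = stocked plots / total plots * 100
Stocking = 190 / 230 * 100
Stocking = 0.8261 * 100 = 82.6%

82.6


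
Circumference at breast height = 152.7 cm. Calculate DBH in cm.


Formula: DBH = C / pi
DBH = 152.7 / pi
pi = 3.14159...
DBH = 48.6 cm

48.6


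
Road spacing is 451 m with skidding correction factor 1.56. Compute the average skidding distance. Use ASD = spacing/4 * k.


Formula: ASD = (spacing / 4) * correction
Uncorrected distance = spacing / 4 = 451 / 4 = 112.75 m
ASD = 112.75 * 1.56 = 176 m

176


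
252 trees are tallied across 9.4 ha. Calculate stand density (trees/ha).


Formula: Stand Density = N_trees / Area_ha
Density = 252 trees / 9.4 ha
Density = 27 trees/ha

27


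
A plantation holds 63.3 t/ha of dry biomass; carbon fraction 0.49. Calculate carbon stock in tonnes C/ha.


Formula: Carbon Stock = Biomass * Carbon Fraction
C = 63.3 t/ha * 0.49
C = 31.0 t C/ha

31.0


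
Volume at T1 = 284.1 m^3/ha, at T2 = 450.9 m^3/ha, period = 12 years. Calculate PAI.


Formula: PAI = (V_T2 - V_T1) / (T2 - T1)
Volume increment = 450.9 - 284.1 = 166.8 m^3/ha
PAI = 166.8 / 12 = 13.9 m^3/ha/year

13.9


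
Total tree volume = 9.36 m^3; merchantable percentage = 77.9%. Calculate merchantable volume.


Formula: MV = V_total * (merchantable_pct / 100)
Merchantable fraction = 77.9% / 100 = 0.779
MV = 9.36 m^3 * 0.779 = 7.291 m^3

7.291


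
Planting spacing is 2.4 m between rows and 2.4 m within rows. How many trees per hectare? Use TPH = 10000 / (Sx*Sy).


Formula: TPH = 10000 m^2/ha / (spacing_x * spacing_y)
Area per tree = 2.4 m * 2.4 m = 5.76 m^2
TPH = 10000 / 5.76 = 1736 trees/ha

1736


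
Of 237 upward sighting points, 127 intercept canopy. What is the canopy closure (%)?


Formula: Canopy closure = covered points / total points * 100
Closure = 127 / 237 * 100
Closure = 0.5359 * 100 = 53.6%

53.6


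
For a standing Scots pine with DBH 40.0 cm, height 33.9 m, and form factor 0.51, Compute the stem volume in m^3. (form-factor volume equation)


Formula: V = pi * (DBH/200)^2 * H * ff
Radius = DBH/200 = 40.0/200 = 0.2 m
Radius^2 = 0.2^2 = 0.04 m^2
V = pi * 0.04 * 33.9 * 0.51
V = 2.173 m^3

2.173


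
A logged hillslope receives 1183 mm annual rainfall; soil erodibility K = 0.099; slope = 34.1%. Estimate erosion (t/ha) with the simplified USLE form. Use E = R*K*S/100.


Formula: E = R * K * S / 100  (simplified USLE)
R * K = 1183 * 0.099 = 117.117
E = 117.117 * 34.1 / 100 = 39.94 t/ha

39.94


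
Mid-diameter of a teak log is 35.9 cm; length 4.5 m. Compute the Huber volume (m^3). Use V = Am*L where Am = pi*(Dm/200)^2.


Huber: V = Am * L,  Am = pi*(Dm/200)^2
Am = pi*(35.9/200)^2 = 0.101223 m^2
V = 0.101223*4.5 = 0.4555 m^3

0.4555


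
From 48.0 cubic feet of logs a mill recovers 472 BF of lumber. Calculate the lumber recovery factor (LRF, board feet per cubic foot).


Formula: LRF = Lumber Output (BF) / Log Input (ft^3)
LRF = 472 BF / 48.0 ft^3
LRF = 9.83 BF/ft^3

9.83


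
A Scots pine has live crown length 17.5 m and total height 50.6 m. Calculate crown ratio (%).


Formula: Crown Ratio = (Crown Length / Total Height) * 100
CR = (17.5 m / 50.6 m) * 100
CR = 0.3458 * 100 = 34.6%

34.6


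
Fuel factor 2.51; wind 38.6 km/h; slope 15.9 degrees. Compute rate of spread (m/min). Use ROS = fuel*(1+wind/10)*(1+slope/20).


Formula: ROS = fuel * (1 + wind/10) * (1 + slope/20)
Wind factor = 1 + 38.6/10 = 4.86
Slope factor = 1 + 15.9/20 = 1.795
ROS = 2.51 * 4.86 * 1.795 = 21.9 m/min

21.9


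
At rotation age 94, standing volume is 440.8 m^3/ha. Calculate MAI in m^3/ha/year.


Formula: MAI = Total Volume / Stand Age
MAI = 440.8 m^3/ha / 94 years
MAI = 4.69 m^3/ha/year

4.69


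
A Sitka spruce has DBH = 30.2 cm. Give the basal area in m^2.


Formula: BA = pi * (DBH/2)^2 / 10000  (cm^2 to m^2)
Radius = DBH/2 = 30.2/2 = 15.1 cm
BA = pi * 15.1^2 / 10000
   = 716.3145 cm^2 / 10000
   = 0.0716 m^2

0.0716


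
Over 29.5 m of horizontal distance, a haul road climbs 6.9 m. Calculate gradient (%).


Formula: Gradient = rise / run * 100
Gradient = 6.9 / 29.5 * 100 = 23.4%

23.4


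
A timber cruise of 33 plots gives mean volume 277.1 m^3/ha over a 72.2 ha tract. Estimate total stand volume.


Formula: Total Volume = Mean Volume per ha * Total Area
Total Volume = 277.1 m^3/ha * 72.2 ha
Total Volume = 20007 m^3

20007


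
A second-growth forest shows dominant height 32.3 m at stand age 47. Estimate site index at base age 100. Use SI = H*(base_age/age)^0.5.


Formula: SI = H_dom * (base_age / age)^0.5
Age ratio = 100 / 47 = 2.12766
sqrt(age_ratio) = 1.45865
SI = 32.3 * 1.45865 = 47.1 m

47.1


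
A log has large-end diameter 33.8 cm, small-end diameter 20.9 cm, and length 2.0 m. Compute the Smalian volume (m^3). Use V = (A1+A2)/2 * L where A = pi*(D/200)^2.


Smalian: V = (A1 + A2)/2 * L,  A = pi*(D/200)^2
A1 = pi*(33.8/200)^2 = 0.089727 m^2
A2 = pi*(20.9/200)^2 = 0.034307 m^2
V = (0.089727+0.034307)/2*2.0 = 0.124 m^3

0.124


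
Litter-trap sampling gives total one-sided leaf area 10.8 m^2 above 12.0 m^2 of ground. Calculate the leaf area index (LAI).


Formula: LAI = total leaf area / ground area  (dimensionless)
LAI = 10.8 m^2 / 12.0 m^2
LAI = 0.9

0.9


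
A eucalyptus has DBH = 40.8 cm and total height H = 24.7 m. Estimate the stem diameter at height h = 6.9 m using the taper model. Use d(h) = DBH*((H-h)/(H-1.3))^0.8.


Taper: d(h) = DBH * ((H - h) / (H - 1.3))^0.8
Numerator = H - h = 24.7 - 6.9 = 17.8 m
Denominator = H - 1.3 = 24.7 - 1.3 = 23.4 m
Ratio = 17.8 / 23.4 = 0.76068
d = 40.8 * 0.76068^0.8 = 32.8 cm

32.8


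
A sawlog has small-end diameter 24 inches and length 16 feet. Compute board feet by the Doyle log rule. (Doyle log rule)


Doyle: BF = (D - 4)^2 * L / 16
Adjusted diameter = 24 - 4 = 20 in
(D-4)^2 = 20^2 = 400
BF = 400 * 16 / 16 = 400 BF

400


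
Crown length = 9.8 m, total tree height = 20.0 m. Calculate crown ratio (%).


Formula: Crown Ratio = (Crown Length / Total Height) * 100
CR = (9.8 m / 20.0 m) * 100
CR = 0.49 * 100 = 49.0%

49.0


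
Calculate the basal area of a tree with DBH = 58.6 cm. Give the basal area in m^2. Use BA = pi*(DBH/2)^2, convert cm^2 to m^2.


Formula: BA = pi * (DBH/2)^2 / 10000  (cm^2 to m^2)
Radius = DBH/2 = 58.6/2 = 29.3 cm
BA = pi * 29.3^2 / 10000
   = 2697.0259 cm^2 / 10000
   = 0.2697 m^2

0.2697


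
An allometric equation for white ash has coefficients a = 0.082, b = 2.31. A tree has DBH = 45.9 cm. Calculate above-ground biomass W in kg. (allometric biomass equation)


Formula: W = a * DBH^b  (allometric power law)
DBH^b = 45.9^2.31 = 6899.0184
W = 0.082 * 6899.0184 = 565.7 kg

565.7


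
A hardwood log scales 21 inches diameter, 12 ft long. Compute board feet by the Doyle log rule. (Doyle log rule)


Doyle: BF = (D - 4)^2 * L / 16
Adjusted diameter = 21 - 4 = 17 in
(D-4)^2 = 17^2 = 289
BF = 289 * 12 / 16 = 217 BF

217


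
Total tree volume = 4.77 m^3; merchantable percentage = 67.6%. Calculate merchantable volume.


Formula: MV = V_total * (merchantable_pct / 100)
Merchantable fraction = 67.6% / 100 = 0.676
MV = 4.77 m^3 * 0.676 = 3.225 m^3

3.225


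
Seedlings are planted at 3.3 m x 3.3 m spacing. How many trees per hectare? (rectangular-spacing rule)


Formula: TPH = 10000 m^2/ha / (spacing_x * spacing_y)
Area per tree = 3.3 m * 3.3 m = 10.89 m^2
TPH = 10000 / 10.89 = 918 trees/ha

918


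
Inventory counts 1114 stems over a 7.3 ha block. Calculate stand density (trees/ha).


Formula: Stand Density = N_trees / Area_ha
Density = 1114 trees / 7.3 ha
Density = 153 trees/ha

153


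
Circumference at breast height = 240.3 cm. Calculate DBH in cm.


Formula: DBH = C / pi
DBH = 240.3 / pi
pi = 3.14159...
DBH = 76.5 cm

76.5


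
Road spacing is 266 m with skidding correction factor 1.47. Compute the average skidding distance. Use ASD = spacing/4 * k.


Formula: ASD = (spacing / 4) * correction
Uncorrected distance = spacing / 4 = 266 / 4 = 66.5 m
ASD = 66.5 * 1.47 = 98 m

98


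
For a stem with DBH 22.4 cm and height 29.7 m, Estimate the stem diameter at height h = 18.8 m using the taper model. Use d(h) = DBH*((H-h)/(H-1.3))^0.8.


Taper: d(h) = DBH * ((H - h) / (H - 1.3))^0.8
Numerator = H - h = 29.7 - 18.8 = 10.9 m
Denominator = H - 1.3 = 29.7 - 1.3 = 28.4 m
Ratio = 10.9 / 28.4 = 0.3838
d = 22.4 * 0.3838^0.8 = 10.4 cm

10.4


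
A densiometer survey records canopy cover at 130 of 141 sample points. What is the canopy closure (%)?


Formula: Canopy closure = covered points / total points * 100
Closure = 130 / 141 * 100
Closure = 0.922 * 100 = 92.2%

92.2


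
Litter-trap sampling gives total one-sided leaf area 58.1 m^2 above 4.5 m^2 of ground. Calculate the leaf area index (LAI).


Formula: LAI = total leaf area / ground area  (dimensionless)
LAI = 58.1 m^2 / 4.5 m^2
LAI = 12.91

12.91


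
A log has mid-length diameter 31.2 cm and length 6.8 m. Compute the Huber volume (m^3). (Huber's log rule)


Huber: V = Am * L,  Am = pi*(Dm/200)^2
Am = pi*(31.2/200)^2 = 0.076454 m^2
V = 0.076454*6.8 = 0.5199 m^3

0.5199


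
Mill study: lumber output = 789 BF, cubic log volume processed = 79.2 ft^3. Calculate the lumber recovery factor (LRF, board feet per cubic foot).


Formula: LRF = Lumber Output (BF) / Log Input (ft^3)
LRF = 789 BF / 79.2 ft^3
LRF = 9.96 BF/ft^3

9.96


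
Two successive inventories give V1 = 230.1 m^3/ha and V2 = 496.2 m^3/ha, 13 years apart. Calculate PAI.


Formula: PAI = (V_T2 - V_T1) / (T2 - T1)
Volume increment = 496.2 - 230.1 = 266.1 m^3/ha
PAI = 266.1 / 13 = 20.47 m^3/ha/year

20.47


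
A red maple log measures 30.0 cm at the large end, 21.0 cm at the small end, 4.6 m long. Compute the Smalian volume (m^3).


Smalian: V = (A1 + A2)/2 * L,  A = pi*(D/200)^2
A1 = pi*(30.0/200)^2 = 0.070686 m^2
A2 = pi*(21.0/200)^2 = 0.034636 m^2
V = (0.070686+0.034636)/2*4.6 = 0.2422 m^3

0.2422


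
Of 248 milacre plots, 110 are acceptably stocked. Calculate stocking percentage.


Formula: Stocking % = stocked plots / total plots * 100
Stocking = 110 / 248 * 100
Stocking = 0.4435 * 100 = 44.4%

44.4


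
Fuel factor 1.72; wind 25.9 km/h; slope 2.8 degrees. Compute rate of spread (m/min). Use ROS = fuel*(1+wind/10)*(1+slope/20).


Formula: ROS = fuel * (1 + wind/10) * (1 + slope/20)
Wind factor = 1 + 25.9/10 = 3.59
Slope factor = 1 + 2.8/20 = 1.14
ROS = 1.72 * 3.59 * 1.14 = 7.04 m/min

7.04


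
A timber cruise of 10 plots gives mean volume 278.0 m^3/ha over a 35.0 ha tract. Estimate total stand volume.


Formula: Total Volume = Mean Volume per ha * Total Area
Total Volume = 278.0 m^3/ha * 35.0 ha
Total Volume = 9730 m^3

9730


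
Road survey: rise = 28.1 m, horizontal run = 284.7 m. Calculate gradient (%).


Formula: Gradient = rise / run * 100
Gradient = 28.1 / 284.7 * 100 = 9.9%

9.9


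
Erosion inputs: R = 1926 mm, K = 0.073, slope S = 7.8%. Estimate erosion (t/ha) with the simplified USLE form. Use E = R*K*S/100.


Formula: E = R * K * S / 100  (simplified USLE)
R * K = 1926 * 0.073 = 140.598
E = 140.598 * 7.8 / 100 = 10.97 t/ha

10.97


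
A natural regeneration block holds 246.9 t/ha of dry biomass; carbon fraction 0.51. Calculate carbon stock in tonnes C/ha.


Formula: Carbon Stock = Biomass * Carbon Fraction
C = 246.9 t/ha * 0.51
C = 125.9 t C/ha

125.9


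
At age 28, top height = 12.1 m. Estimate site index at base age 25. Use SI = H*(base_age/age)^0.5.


Formula: SI = H_dom * (base_age / age)^0.5
Age ratio = 25 / 28 = 0.89286
sqrt(age_ratio) = 0.94491
SI = 12.1 * 0.94491 = 11.4 m

11.4


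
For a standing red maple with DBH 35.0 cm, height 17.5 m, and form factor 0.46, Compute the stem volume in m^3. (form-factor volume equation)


Formula: V = pi * (DBH/200)^2 * H * ff
Radius = DBH/200 = 35.0/200 = 0.175 m
Radius^2 = 0.175^2 = 0.030625 m^2
V = pi * 0.030625 * 17.5 * 0.46
V = 0.775 m^3

0.775


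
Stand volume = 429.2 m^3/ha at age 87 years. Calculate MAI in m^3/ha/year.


Formula: MAI = Total Volume / Stand Age
MAI = 429.2 m^3/ha / 87 years
MAI = 4.93 m^3/ha/year

4.93


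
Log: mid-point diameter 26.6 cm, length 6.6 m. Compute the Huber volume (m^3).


Huber: V = Am * L,  Am = pi*(Dm/200)^2
Am = pi*(26.6/200)^2 = 0.055572 m^2
V = 0.055572*6.6 = 0.3668 m^3

0.3668


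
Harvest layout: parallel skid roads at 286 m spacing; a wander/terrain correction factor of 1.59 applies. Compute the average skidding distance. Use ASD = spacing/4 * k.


Formula: ASD = (spacing / 4) * correction
Uncorrected distance = spacing / 4 = 286 / 4 = 71.5 m
ASD = 71.5 * 1.59 = 114 m

114


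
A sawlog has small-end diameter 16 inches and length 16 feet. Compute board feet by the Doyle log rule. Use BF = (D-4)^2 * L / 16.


Doyle: BF = (D - 4)^2 * L / 16
Adjusted diameter = 16 - 4 = 12 in
(D-4)^2 = 12^2 = 144
BF = 144 * 16 / 16 = 144 BF

144


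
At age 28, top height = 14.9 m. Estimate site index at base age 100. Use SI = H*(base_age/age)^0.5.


Formula: SI = H_dom * (base_age / age)^0.5
Age ratio = 100 / 28 = 3.57143
sqrt(age_ratio) = 1.88982
SI = 14.9 * 1.88982 = 28.2 m

28.2


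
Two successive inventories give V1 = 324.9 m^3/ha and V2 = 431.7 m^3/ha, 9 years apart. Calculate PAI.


Formula: PAI = (V_T2 - V_T1) / (T2 - T1)
Volume increment = 431.7 - 324.9 = 106.8 m^3/ha
PAI = 106.8 / 9 = 11.87 m^3/ha/year

11.87


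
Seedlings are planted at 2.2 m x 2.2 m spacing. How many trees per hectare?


Formula: TPH = 10000 m^2/ha / (spacing_x * spacing_y)
Area per tree = 2.2 m * 2.2 m = 4.84 m^2
TPH = 10000 / 4.84 = 2066 trees/ha

2066


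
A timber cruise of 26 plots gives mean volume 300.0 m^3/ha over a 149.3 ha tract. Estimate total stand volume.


Formula: Total Volume = Mean Volume per ha * Total Area
Total Volume = 300.0 m^3/ha * 149.3 ha
Total Volume = 44790 m^3

44790


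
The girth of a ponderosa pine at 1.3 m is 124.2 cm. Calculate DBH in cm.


Formula: DBH = C / pi
DBH = 124.2 / pi
pi = 3.14159...
DBH = 39.5 cm

39.5


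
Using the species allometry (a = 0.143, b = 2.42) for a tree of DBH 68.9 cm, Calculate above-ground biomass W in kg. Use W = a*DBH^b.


Formula: W = a * DBH^b  (allometric power law)
DBH^b = 68.9^2.42 = 28086.0405
W = 0.143 * 28086.0405 = 4016.3 kg

4016.3


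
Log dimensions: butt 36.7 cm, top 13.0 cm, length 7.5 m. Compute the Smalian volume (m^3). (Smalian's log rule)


Smalian: V = (A1 + A2)/2 * L,  A = pi*(D/200)^2
A1 = pi*(36.7/200)^2 = 0.105784 m^2
A2 = pi*(13.0/200)^2 = 0.013273 m^2
V = (0.105784+0.013273)/2*7.5 = 0.4465 m^3

0.4465


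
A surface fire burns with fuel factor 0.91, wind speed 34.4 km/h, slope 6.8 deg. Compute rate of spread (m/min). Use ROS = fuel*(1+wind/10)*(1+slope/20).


Formula: ROS = fuel * (1 + wind/10) * (1 + slope/20)
Wind factor = 1 + 34.4/10 = 4.44
Slope factor = 1 + 6.8/20 = 1.34
ROS = 0.91 * 4.44 * 1.34 = 5.41 m/min

5.41


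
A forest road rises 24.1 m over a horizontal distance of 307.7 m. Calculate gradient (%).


Formula: Gradient = rise / run * 100
Gradient = 24.1 / 307.7 * 100 = 7.8%

7.8


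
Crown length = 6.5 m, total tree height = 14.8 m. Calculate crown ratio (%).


Formula: Crown Ratio = (Crown Length / Total Height) * 100
CR = (6.5 m / 14.8 m) * 100
CR = 0.4392 * 100 = 43.9%

43.9


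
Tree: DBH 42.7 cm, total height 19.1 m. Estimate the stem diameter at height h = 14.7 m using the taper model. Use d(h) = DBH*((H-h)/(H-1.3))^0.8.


Taper: d(h) = DBH * ((H - h) / (H - 1.3))^0.8
Numerator = H - h = 19.1 - 14.7 = 4.4 m
Denominator = H - 1.3 = 19.1 - 1.3 = 17.8 m
Ratio = 4.4 / 17.8 = 0.24719
d = 42.7 * 0.24719^0.8 = 14.0 cm

14.0


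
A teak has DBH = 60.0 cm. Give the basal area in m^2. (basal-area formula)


Formula: BA = pi * (DBH/2)^2 / 10000  (cm^2 to m^2)
Radius = DBH/2 = 60.0/2 = 30.0 cm
BA = pi * 30.0^2 / 10000
   = 2827.4334 cm^2 / 10000
   = 0.2827 m^2

0.2827


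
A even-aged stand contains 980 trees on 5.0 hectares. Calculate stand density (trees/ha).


Formula: Stand Density = N_trees / Area_ha
Density = 980 trees / 5.0 ha
Density = 196 trees/ha

196


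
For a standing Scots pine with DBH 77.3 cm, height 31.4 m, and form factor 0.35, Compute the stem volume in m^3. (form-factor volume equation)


Formula: V = pi * (DBH/200)^2 * H * ff
Radius = DBH/200 = 77.3/200 = 0.3865 m
Radius^2 = 0.3865^2 = 0.14938225 m^2
V = pi * 0.14938225 * 31.4 * 0.35
V = 5.158 m^3

5.158


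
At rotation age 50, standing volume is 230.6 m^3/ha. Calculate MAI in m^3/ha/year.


Formula: MAI = Total Volume / Stand Age
MAI = 230.6 m^3/ha / 50 years
MAI = 4.61 m^3/ha/year

4.61


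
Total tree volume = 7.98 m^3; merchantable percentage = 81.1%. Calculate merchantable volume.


Formula: MV = V_total * (merchantable_pct / 100)
Merchantable fraction = 81.1% / 100 = 0.811
MV = 7.98 m^3 * 0.811 = 6.472 m^3

6.472


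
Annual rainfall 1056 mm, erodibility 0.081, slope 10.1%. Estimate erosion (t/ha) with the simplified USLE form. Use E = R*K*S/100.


Formula: E = R * K * S / 100  (simplified USLE)
R * K = 1056 * 0.081 = 85.536
E = 85.536 * 10.1 / 100 = 8.64 t/ha

8.64


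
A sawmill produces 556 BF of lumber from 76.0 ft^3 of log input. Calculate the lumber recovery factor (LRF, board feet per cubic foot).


Formula: LRF = Lumber Output (BF) / Log Input (ft^3)
LRF = 556 BF / 76.0 ft^3
LRF = 7.32 BF/ft^3

7.32


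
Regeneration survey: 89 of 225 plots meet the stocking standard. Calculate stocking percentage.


Formula: Stocking % = stocked plots / total plots * 100
Stocking = 89 / 225 * 100
Stocking = 0.3956 * 100 = 39.6%

39.6


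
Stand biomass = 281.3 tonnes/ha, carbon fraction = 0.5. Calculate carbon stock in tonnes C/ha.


Formula: Carbon Stock = Biomass * Carbon Fraction
C = 281.3 t/ha * 0.5
C = 140.7 t C/ha

140.7


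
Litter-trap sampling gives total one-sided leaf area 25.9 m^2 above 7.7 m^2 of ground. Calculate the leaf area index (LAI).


Formula: LAI = total leaf area / ground area  (dimensionless)
LAI = 25.9 m^2 / 7.7 m^2
LAI = 3.36

3.36


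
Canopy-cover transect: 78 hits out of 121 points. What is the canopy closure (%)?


Formula: Canopy closure = covered points / total points * 100
Closure = 78 / 121 * 100
Closure = 0.6446 * 100 = 64.5%

64.5


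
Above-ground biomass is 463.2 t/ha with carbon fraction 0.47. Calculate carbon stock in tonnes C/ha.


Formula: Carbon Stock = Biomass * Carbon Fraction
C = 463.2 t/ha * 0.47
C = 217.7 t C/ha

217.7


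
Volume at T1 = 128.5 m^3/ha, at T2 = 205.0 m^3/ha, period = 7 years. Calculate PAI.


Formula: PAI = (V_T2 - V_T1) / (T2 - T1)
Volume increment = 205.0 - 128.5 = 76.5 m^3/ha
PAI = 76.5 / 7 = 10.93 m^3/ha/year

10.93


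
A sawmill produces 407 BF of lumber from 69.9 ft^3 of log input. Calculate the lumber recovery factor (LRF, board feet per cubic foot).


Formula: LRF = Lumber Output (BF) / Log Input (ft^3)
LRF = 407 BF / 69.9 ft^3
LRF = 5.82 BF/ft^3

5.82


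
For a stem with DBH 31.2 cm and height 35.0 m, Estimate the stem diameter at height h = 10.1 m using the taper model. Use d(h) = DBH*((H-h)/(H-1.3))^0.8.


Taper: d(h) = DBH * ((H - h) / (H - 1.3))^0.8
Numerator = H - h = 35.0 - 10.1 = 24.9 m
Denominator = H - 1.3 = 35.0 - 1.3 = 33.7 m
Ratio = 24.9 / 33.7 = 0.73887
d = 31.2 * 0.73887^0.8 = 24.5 cm

24.5


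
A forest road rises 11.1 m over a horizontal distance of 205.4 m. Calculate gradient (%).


Formula: Gradient = rise / run * 100
Gradient = 11.1 / 205.4 * 100 = 5.4%

5.4


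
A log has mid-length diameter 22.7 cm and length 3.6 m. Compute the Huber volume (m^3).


Huber: V = Am * L,  Am = pi*(Dm/200)^2
Am = pi*(22.7/200)^2 = 0.040471 m^2
V = 0.040471*3.6 = 0.1457 m^3

0.1457


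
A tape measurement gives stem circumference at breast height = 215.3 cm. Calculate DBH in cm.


Formula: DBH = C / pi
DBH = 215.3 / pi
pi = 3.14159...
DBH = 68.5 cm

68.5


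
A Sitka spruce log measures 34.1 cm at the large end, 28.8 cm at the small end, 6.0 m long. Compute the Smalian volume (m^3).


Smalian: V = (A1 + A2)/2 * L,  A = pi*(D/200)^2
A1 = pi*(34.1/200)^2 = 0.091327 m^2
A2 = pi*(28.8/200)^2 = 0.065144 m^2
V = (0.091327+0.065144)/2*6.0 = 0.4694 m^3

0.4694


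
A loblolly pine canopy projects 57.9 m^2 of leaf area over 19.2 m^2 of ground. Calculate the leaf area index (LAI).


Formula: LAI = total leaf area / ground area  (dimensionless)
LAI = 57.9 m^2 / 19.2 m^2
LAI = 3.02

3.02


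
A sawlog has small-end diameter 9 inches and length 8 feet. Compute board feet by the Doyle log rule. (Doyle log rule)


Doyle: BF = (D - 4)^2 * L / 16
Adjusted diameter = 9 - 4 = 5 in
(D-4)^2 = 5^2 = 25
BF = 25 * 8 / 16 = 13 BF

13


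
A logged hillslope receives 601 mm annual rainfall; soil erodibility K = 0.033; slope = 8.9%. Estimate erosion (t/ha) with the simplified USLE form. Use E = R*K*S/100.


Formula: E = R * K * S / 100  (simplified USLE)
R * K = 601 * 0.033 = 19.833
E = 19.833 * 8.9 / 100 = 1.77 t/ha

1.77


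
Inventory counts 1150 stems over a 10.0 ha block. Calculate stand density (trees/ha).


Formula: Stand Density = N_trees / Area_ha
Density = 1150 trees / 10.0 ha
Density = 115 trees/ha

115


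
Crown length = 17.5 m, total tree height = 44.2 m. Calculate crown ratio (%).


Formula: Crown Ratio = (Crown Length / Total Height) * 100
CR = (17.5 m / 44.2 m) * 100
CR = 0.3959 * 100 = 39.6%

39.6


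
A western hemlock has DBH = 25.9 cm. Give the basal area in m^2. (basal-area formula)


Formula: BA = pi * (DBH/2)^2 / 10000  (cm^2 to m^2)
Radius = DBH/2 = 25.9/2 = 12.95 cm
BA = pi * 12.95^2 / 10000
   = 526.8529 cm^2 / 10000
   = 0.0527 m^2

0.0527


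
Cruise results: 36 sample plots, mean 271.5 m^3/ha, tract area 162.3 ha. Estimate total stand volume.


Formula: Total Volume = Mean Volume per ha * Total Area
Total Volume = 271.5 m^3/ha * 162.3 ha
Total Volume = 44064 m^3

44064


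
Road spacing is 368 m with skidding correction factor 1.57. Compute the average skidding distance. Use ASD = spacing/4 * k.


Formula: ASD = (spacing / 4) * correction
Uncorrected distance = spacing / 4 = 368 / 4 = 92 m
ASD = 92 * 1.57 = 144 m

144


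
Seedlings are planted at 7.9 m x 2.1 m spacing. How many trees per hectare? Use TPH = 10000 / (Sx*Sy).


Formula: TPH = 10000 m^2/ha / (spacing_x * spacing_y)
Area per tree = 7.9 m * 2.1 m = 16.59 m^2
TPH = 10000 / 16.59 = 603 trees/ha

603


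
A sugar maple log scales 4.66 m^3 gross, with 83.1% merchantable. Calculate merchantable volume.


Formula: MV = V_total * (merchantable_pct / 100)
Merchantable fraction = 83.1% / 100 = 0.831
MV = 4.66 m^3 * 0.831 = 3.872 m^3

3.872


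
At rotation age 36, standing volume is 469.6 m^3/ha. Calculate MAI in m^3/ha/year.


Formula: MAI = Total Volume / Stand Age
MAI = 469.6 m^3/ha / 36 years
MAI = 13.04 m^3/ha/year

13.04


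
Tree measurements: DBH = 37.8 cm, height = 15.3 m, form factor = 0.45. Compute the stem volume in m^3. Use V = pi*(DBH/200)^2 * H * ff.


Formula: V = pi * (DBH/200)^2 * H * ff
Radius = DBH/200 = 37.8/200 = 0.189 m
Radius^2 = 0.189^2 = 0.035721 m^2
V = pi * 0.035721 * 15.3 * 0.45
V = 0.773 m^3

0.773


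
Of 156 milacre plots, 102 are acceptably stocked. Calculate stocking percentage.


Formula: Stocking % = stocked plots / total plots * 100
Stocking = 102 / 156 * 100
Stocking = 0.6538 * 100 = 65.4%

65.4


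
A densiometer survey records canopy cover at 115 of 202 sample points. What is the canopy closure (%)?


Formula: Canopy closure = covered points / total points * 100
Closure = 115 / 202 * 100
Closure = 0.5693 * 100 = 56.9%

56.9


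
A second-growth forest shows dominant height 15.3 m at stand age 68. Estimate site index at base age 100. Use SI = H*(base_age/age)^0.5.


Formula: SI = H_dom * (base_age / age)^0.5
Age ratio = 100 / 68 = 1.47059
sqrt(age_ratio) = 1.21268
SI = 15.3 * 1.21268 = 18.6 m

18.6


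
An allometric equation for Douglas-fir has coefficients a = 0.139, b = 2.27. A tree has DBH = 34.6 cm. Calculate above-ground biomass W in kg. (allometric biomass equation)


Formula: W = a * DBH^b  (allometric power law)
DBH^b = 34.6^2.27 = 3116.7556
W = 0.139 * 3116.7556 = 433.2 kg

433.2


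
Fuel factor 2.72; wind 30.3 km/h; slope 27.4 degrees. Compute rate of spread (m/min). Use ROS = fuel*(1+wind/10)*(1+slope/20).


Formula: ROS = fuel * (1 + wind/10) * (1 + slope/20)
Wind factor = 1 + 30.3/10 = 4.03
Slope factor = 1 + 27.4/20 = 2.37
ROS = 2.72 * 4.03 * 2.37 = 25.98 m/min

25.98


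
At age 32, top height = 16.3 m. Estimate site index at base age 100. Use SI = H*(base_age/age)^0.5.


Formula: SI = H_dom * (base_age / age)^0.5
Age ratio = 100 / 32 = 3.125
sqrt(age_ratio) = 1.76777
SI = 16.3 * 1.76777 = 28.8 m

28.8


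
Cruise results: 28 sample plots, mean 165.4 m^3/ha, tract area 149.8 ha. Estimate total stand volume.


Formula: Total Volume = Mean Volume per ha * Total Area
Total Volume = 165.4 m^3/ha * 149.8 ha
Total Volume = 24777 m^3

24777


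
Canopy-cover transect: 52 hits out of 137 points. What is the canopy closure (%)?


Formula: Canopy closure = covered points / total points * 100
Closure = 52 / 137 * 100
Closure = 0.3796 * 100 = 38.0%

38.0


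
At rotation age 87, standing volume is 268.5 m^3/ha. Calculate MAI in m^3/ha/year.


Formula: MAI = Total Volume / Stand Age
MAI = 268.5 m^3/ha / 87 years
MAI = 3.09 m^3/ha/year

3.09


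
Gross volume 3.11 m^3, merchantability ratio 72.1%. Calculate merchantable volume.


Formula: MV = V_total * (merchantable_pct / 100)
Merchantable fraction = 72.1% / 100 = 0.721
MV = 3.11 m^3 * 0.721 = 2.242 m^3

2.242


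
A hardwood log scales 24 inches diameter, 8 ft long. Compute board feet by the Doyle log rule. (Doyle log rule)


Doyle: BF = (D - 4)^2 * L / 16
Adjusted diameter = 24 - 4 = 20 in
(D-4)^2 = 20^2 = 400
BF = 400 * 8 / 16 = 200 BF

200


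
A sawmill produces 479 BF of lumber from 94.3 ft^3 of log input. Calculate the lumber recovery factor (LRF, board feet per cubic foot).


Formula: LRF = Lumber Output (BF) / Log Input (ft^3)
LRF = 479 BF / 94.3 ft^3
LRF = 5.08 BF/ft^3

5.08


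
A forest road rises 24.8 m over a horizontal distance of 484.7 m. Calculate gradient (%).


Formula: Gradient = rise / run * 100
Gradient = 24.8 / 484.7 * 100 = 5.1%

5.1


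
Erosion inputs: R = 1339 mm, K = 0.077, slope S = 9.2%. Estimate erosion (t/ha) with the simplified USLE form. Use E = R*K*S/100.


Formula: E = R * K * S / 100  (simplified USLE)
R * K = 1339 * 0.077 = 103.103
E = 103.103 * 9.2 / 100 = 9.49 t/ha

9.49


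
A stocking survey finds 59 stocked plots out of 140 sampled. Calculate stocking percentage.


Formula: Stocking % = stocked plots / total plots * 100
Stocking = 59 / 140 * 100
Stocking = 0.4214 * 100 = 42.1%

42.1


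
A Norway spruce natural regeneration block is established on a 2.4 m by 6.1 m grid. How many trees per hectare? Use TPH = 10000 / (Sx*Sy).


Formula: TPH = 10000 m^2/ha / (spacing_x * spacing_y)
Area per tree = 2.4 m * 6.1 m = 14.64 m^2
TPH = 10000 / 14.64 = 683 trees/ha

683


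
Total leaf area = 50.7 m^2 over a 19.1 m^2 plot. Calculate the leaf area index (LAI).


Formula: LAI = total leaf area / ground area  (dimensionless)
LAI = 50.7 m^2 / 19.1 m^2
LAI = 2.65

2.65


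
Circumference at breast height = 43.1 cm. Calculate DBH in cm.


Formula: DBH = C / pi
DBH = 43.1 / pi
pi = 3.14159...
DBH = 13.7 cm

13.7


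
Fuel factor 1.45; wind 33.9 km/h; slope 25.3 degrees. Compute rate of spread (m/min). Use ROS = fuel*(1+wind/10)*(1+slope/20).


Formula: ROS = fuel * (1 + wind/10) * (1 + slope/20)
Wind factor = 1 + 33.9/10 = 4.39
Slope factor = 1 + 25.3/20 = 2.265
ROS = 1.45 * 4.39 * 2.265 = 14.42 m/min

14.42


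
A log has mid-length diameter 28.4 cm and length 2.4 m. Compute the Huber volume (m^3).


Huber: V = Am * L,  Am = pi*(Dm/200)^2
Am = pi*(28.4/200)^2 = 0.063347 m^2
V = 0.063347*2.4 = 0.152 m^3

0.152


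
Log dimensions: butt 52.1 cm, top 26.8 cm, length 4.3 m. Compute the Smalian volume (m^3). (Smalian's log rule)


Smalian: V = (A1 + A2)/2 * L,  A = pi*(D/200)^2
A1 = pi*(52.1/200)^2 = 0.213189 m^2
A2 = pi*(26.8/200)^2 = 0.05641 m^2
V = (0.213189+0.05641)/2*4.3 = 0.5796 m^3

0.5796


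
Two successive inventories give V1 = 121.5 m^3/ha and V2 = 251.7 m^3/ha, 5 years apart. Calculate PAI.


Formula: PAI = (V_T2 - V_T1) / (T2 - T1)
Volume increment = 251.7 - 121.5 = 130.2 m^3/ha
PAI = 130.2 / 5 = 26.04 m^3/ha/year

26.04


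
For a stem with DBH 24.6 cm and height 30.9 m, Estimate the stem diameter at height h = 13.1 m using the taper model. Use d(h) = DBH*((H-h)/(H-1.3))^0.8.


Taper: d(h) = DBH * ((H - h) / (H - 1.3))^0.8
Numerator = H - h = 30.9 - 13.1 = 17.8 m
Denominator = H - 1.3 = 30.9 - 1.3 = 29.6 m
Ratio = 17.8 / 29.6 = 0.60135
d = 24.6 * 0.60135^0.8 = 16.4 cm

16.4


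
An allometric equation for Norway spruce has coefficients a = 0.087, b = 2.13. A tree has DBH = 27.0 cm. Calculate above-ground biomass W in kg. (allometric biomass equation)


Formula: W = a * DBH^b  (allometric power law)
DBH^b = 27.0^2.13 = 1118.9349
W = 0.087 * 1118.9349 = 97.3 kg

97.3


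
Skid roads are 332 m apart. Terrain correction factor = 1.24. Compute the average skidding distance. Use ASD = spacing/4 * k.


Formula: ASD = (spacing / 4) * correction
Uncorrected distance = spacing / 4 = 332 / 4 = 83 m
ASD = 83 * 1.24 = 103 m

103


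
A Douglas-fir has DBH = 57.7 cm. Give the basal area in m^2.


Formula: BA = pi * (DBH/2)^2 / 10000  (cm^2 to m^2)
Radius = DBH/2 = 57.7/2 = 28.85 cm
BA = pi * 28.85^2 / 10000
   = 2614.8183 cm^2 / 10000
   = 0.2615 m^2

0.2615


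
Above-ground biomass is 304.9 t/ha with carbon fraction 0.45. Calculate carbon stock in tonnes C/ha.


Formula: Carbon Stock = Biomass * Carbon Fraction
C = 304.9 t/ha * 0.45
C = 137.2 t C/ha

137.2


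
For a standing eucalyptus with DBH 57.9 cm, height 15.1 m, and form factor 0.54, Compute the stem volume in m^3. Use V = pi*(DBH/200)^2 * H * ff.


Formula: V = pi * (DBH/200)^2 * H * ff
Radius = DBH/200 = 57.9/200 = 0.2895 m
Radius^2 = 0.2895^2 = 0.08381025 m^2
V = pi * 0.08381025 * 15.1 * 0.54
V = 2.147 m^3

2.147


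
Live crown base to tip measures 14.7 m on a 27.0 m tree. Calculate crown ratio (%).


Formula: Crown Ratio = (Crown Length / Total Height) * 100
CR = (14.7 m / 27.0 m) * 100
CR = 0.5444 * 100 = 54.4%

54.4


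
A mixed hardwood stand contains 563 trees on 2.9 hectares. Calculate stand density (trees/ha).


Formula: Stand Density = N_trees / Area_ha
Density = 563 trees / 2.9 ha
Density = 194 trees/ha

194


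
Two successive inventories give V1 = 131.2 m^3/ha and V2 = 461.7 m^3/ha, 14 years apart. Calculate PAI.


Formula: PAI = (V_T2 - V_T1) / (T2 - T1)
Volume increment = 461.7 - 131.2 = 330.5 m^3/ha
PAI = 330.5 / 14 = 23.61 m^3/ha/year

23.61


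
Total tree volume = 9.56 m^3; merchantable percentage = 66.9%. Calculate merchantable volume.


Formula: MV = V_total * (merchantable_pct / 100)
Merchantable fraction = 66.9% / 100 = 0.669
MV = 9.56 m^3 * 0.669 = 6.396 m^3

6.396


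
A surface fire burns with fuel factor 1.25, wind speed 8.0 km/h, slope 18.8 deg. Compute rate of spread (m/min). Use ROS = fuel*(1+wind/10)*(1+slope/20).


Formula: ROS = fuel * (1 + wind/10) * (1 + slope/20)
Wind factor = 1 + 8.0/10 = 1.8
Slope factor = 1 + 18.8/20 = 1.94
ROS = 1.25 * 1.8 * 1.94 = 4.37 m/min

4.37


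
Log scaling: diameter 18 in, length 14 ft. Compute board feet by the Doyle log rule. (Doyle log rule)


Doyle: BF = (D - 4)^2 * L / 16
Adjusted diameter = 18 - 4 = 14 in
(D-4)^2 = 14^2 = 196
BF = 196 * 14 / 16 = 172 BF

172


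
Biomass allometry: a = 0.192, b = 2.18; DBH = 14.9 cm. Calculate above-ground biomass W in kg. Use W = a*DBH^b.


Formula: W = a * DBH^b  (allometric power law)
DBH^b = 14.9^2.18 = 361.0323
W = 0.192 * 361.0323 = 69.3 kg

69.3


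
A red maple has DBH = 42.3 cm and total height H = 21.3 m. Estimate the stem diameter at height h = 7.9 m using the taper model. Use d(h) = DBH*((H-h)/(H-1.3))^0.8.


Taper: d(h) = DBH * ((H - h) / (H - 1.3))^0.8
Numerator = H - h = 21.3 - 7.9 = 13.4 m
Denominator = H - 1.3 = 21.3 - 1.3 = 20.0 m
Ratio = 13.4 / 20.0 = 0.67
d = 42.3 * 0.67^0.8 = 30.7 cm

30.7


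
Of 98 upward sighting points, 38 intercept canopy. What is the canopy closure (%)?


Formula: Canopy closure = covered points / total points * 100
Closure = 38 / 98 * 100
Closure = 0.3878 * 100 = 38.8%

38.8


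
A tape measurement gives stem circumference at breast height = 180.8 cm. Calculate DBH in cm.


Formula: DBH = C / pi
DBH = 180.8 / pi
pi = 3.14159...
DBH = 57.6 cm

57.6


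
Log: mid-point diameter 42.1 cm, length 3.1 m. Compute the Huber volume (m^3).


Huber: V = Am * L,  Am = pi*(Dm/200)^2
Am = pi*(42.1/200)^2 = 0.139205 m^2
V = 0.139205*3.1 = 0.4315 m^3

0.4315


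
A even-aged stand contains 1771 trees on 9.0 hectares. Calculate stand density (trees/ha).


Formula: Stand Density = N_trees / Area_ha
Density = 1771 trees / 9.0 ha
Density = 197 trees/ha

197


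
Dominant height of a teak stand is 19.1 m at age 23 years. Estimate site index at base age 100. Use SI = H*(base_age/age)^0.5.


Formula: SI = H_dom * (base_age / age)^0.5
Age ratio = 100 / 23 = 4.34783
sqrt(age_ratio) = 2.08514
SI = 19.1 * 2.08514 = 39.8 m

39.8


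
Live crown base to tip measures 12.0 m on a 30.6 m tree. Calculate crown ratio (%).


Formula: Crown Ratio = (Crown Length / Total Height) * 100
CR = (12.0 m / 30.6 m) * 100
CR = 0.3922 * 100 = 39.2%

39.2


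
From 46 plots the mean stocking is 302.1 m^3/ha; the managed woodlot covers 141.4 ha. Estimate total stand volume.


Formula: Total Volume = Mean Volume per ha * Total Area
Total Volume = 302.1 m^3/ha * 141.4 ha
Total Volume = 42717 m^3

42717


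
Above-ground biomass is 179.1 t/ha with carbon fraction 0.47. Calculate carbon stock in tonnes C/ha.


Formula: Carbon Stock = Biomass * Carbon Fraction
C = 179.1 t/ha * 0.47
C = 84.2 t C/ha

84.2


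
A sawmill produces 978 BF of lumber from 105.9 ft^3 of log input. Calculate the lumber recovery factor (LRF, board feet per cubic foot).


Formula: LRF = Lumber Output (BF) / Log Input (ft^3)
LRF = 978 BF / 105.9 ft^3
LRF = 9.24 BF/ft^3

9.24


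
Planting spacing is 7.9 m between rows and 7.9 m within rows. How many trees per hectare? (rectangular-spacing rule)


Formula: TPH = 10000 m^2/ha / (spacing_x * spacing_y)
Area per tree = 7.9 m * 7.9 m = 62.41 m^2
TPH = 10000 / 62.41 = 160 trees/ha

160


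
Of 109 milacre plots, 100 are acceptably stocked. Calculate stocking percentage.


Formula: Stocking % = stocked plots / total plots * 100
Stocking = 100 / 109 * 100
Stocking = 0.9174 * 100 = 91.7%

91.7
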